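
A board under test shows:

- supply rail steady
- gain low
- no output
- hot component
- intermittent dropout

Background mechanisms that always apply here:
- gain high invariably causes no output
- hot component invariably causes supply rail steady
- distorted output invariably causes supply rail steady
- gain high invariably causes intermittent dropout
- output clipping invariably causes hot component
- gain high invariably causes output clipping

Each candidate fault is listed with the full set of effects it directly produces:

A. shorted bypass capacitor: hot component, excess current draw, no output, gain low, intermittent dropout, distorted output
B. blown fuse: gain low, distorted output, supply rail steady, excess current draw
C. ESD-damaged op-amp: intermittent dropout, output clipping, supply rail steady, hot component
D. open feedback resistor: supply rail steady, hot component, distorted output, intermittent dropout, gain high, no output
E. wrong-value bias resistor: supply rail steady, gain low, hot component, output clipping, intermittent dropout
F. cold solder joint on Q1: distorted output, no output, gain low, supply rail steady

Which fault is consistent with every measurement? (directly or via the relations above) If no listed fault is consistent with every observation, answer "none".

A

Checking each candidate against the observations:
(A) shorted bypass capacitor — supply rail steady ✓ (via hot component → supply rail steady); gain low ✓; no output ✓; hot component ✓; intermittent dropout ✓
(B) blown fuse — does not account for no output, hot component, intermittent dropout
(C) ESD-damaged op-amp — supply rail steady ✓; gain low ✗; no output ✗; hot component ✓; intermittent dropout ✓
(D) open feedback resistor — supply rail steady ✓; gain low ✗; no output ✓; hot component ✓; intermittent dropout ✓
(E) wrong-value bias resistor — supply rail steady ✓; gain low ✓; no output ✗; hot component ✓; intermittent dropout ✓
(F) cold solder joint on Q1 — supply rail steady ✓; gain low ✓; no output ✓; hot component ✗; intermittent dropout ✗
(A) is the only candidate with no mismatches.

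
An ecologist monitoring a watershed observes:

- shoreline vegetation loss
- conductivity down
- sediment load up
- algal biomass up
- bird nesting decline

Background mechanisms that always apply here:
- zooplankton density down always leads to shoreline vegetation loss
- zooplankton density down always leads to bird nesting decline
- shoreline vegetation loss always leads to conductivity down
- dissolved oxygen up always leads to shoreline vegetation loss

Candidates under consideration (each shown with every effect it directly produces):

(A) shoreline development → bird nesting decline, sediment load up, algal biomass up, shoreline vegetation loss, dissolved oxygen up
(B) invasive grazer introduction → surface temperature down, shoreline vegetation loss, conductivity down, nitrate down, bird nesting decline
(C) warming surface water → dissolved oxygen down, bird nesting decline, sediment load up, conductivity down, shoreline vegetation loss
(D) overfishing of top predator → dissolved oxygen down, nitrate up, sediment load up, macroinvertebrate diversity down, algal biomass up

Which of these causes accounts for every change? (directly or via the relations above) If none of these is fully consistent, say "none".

A

Per-candidate check:
(A) shoreline development — accounts for every observation (conductivity down through shoreline vegetation loss → conductivity down)
(B) invasive grazer introduction — does not account for sediment load up, algal biomass up
(C) warming surface water — shoreline vegetation loss ✓; conductivity down ✓; sediment load up ✓; algal biomass up ✗; bird nesting decline ✓
(D) overfishing of top predator — shoreline vegetation loss ✗; conductivity down ✗; sediment load up ✓; algal biomass up ✓; bird nesting decline ✗
(A) alone accounts for all the evidence.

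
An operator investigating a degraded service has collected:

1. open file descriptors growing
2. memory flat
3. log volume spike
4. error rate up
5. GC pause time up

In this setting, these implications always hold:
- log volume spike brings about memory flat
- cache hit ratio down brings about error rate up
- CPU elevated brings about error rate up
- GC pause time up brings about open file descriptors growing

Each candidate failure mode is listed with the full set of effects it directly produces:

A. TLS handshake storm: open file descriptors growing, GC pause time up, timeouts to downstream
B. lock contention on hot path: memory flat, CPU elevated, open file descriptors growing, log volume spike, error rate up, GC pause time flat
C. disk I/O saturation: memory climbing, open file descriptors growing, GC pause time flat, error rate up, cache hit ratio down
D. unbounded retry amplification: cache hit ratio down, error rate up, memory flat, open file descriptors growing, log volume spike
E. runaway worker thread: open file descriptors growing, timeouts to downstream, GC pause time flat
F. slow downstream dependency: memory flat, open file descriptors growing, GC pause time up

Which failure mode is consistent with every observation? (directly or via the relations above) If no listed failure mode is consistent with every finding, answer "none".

Per-candidate check:
(A) TLS handshake storm — does not account for memory flat, log volume spike, error rate up
(B) lock contention on hot path — fails on GC pause time up (predicts GC pause time flat, not GC pause time up)
(C) disk I/O saturation — open file descriptors growing ✓; memory flat ✗; log volume spike ✗; error rate up ✓; GC pause time up ✗
(D) unbounded retry amplification — open file descriptors growing ✓; memory flat ✓; log volume spike ✓; error rate up ✓; GC pause time up ✗
(E) runaway worker thread — open file descriptors growing ✓; memory flat ✗; log volume spike ✗; error rate up ✗; GC pause time up ✗
(F) slow downstream dependency — does not account for log volume spike, error rate up
None of the listed candidates fits everything.

none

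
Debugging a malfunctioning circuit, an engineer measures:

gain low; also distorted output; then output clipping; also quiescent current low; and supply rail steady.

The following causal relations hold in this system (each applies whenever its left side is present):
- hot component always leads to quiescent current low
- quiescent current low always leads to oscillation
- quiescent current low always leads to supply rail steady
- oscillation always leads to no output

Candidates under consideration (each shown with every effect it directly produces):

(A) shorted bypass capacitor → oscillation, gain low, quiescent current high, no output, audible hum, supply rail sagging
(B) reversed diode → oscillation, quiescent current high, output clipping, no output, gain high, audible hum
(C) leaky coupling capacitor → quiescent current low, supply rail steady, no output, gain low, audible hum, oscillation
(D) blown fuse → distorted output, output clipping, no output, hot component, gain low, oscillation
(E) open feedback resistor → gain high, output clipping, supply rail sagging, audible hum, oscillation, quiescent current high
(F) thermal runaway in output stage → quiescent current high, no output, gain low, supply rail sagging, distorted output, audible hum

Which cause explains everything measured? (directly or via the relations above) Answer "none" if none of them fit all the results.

Checking each candidate against the observations:
(A) shorted bypass capacitor — fails on distorted output, output clipping, quiescent current low, supply rail steady (predicts quiescent current high, not quiescent current low; predicts supply rail sagging, not supply rail steady)
(B) reversed diode — fails on gain low, distorted output, quiescent current low, supply rail steady (predicts gain high, not gain low; predicts quiescent current high, not quiescent current low)
(C) leaky coupling capacitor — gain low match; distorted output miss; output clipping miss; quiescent current low match; supply rail steady match
(D) blown fuse — accounts for every observation (quiescent current low via hot component → quiescent current low)
(E) open feedback resistor — gain low miss; distorted output miss; output clipping match; quiescent current low miss; supply rail steady miss
(F) thermal runaway in output stage — fails on output clipping, quiescent current low, supply rail steady (predicts quiescent current high, not quiescent current low; predicts supply rail sagging, not supply rail steady)
(D) is the only candidate with no mismatches.

D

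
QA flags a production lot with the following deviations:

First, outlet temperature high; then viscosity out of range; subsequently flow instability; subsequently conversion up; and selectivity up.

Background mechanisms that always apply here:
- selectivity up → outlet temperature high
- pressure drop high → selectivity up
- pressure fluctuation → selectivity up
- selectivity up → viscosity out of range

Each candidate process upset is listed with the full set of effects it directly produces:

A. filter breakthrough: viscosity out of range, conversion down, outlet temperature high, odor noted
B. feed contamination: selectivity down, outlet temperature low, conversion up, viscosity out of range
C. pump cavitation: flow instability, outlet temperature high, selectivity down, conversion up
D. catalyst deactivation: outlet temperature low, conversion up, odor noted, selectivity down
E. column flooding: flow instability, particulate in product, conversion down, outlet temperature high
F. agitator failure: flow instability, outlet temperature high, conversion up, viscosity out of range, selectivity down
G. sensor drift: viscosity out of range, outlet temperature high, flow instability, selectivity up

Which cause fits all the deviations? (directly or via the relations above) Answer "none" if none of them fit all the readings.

none

Per-candidate check:
(A) filter breakthrough — fails on flow instability, conversion up, selectivity up (predicts conversion down, not conversion up)
(B) feed contamination — fails on outlet temperature high, flow instability, selectivity up (predicts outlet temperature low, not outlet temperature high; predicts selectivity down, not selectivity up)
(C) pump cavitation — fails on viscosity out of range, selectivity up (predicts selectivity down, not selectivity up)
(D) catalyst deactivation — outlet temperature high -; viscosity out of range -; flow instability -; conversion up +; selectivity up -
(E) column flooding — fails on viscosity out of range, conversion up, selectivity up (predicts conversion down, not conversion up)
(F) agitator failure — outlet temperature high +; viscosity out of range +; flow instability +; conversion up +; selectivity up -
(G) sensor drift — outlet temperature high +; viscosity out of range +; flow instability +; conversion up -; selectivity up +
None of the listed candidates fits everything.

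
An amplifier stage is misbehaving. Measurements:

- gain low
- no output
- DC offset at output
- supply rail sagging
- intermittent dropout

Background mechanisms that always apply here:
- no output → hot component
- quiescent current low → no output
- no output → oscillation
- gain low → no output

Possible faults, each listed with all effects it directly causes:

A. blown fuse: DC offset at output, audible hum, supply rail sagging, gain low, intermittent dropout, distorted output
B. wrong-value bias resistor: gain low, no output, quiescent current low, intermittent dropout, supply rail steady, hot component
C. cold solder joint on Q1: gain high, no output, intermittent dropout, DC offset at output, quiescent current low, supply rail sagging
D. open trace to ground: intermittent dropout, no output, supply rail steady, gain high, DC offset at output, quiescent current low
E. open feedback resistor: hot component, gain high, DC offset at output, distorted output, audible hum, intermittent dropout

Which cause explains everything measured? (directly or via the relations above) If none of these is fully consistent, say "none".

A

Testing each hypothesis:
(A) blown fuse — accounts for every observation (no output through gain low → no output)
(B) wrong-value bias resistor — fails on DC offset at output, supply rail sagging (predicts supply rail steady, not supply rail sagging)
(C) cold solder joint on Q1 — fails on gain low (predicts gain high, not gain low)
(D) open trace to ground — gain low NO; no output yes; DC offset at output yes; supply rail sagging NO; intermittent dropout yes
(E) open feedback resistor — gain low NO; no output NO; DC offset at output yes; supply rail sagging NO; intermittent dropout yes
(A) alone accounts for all the evidence.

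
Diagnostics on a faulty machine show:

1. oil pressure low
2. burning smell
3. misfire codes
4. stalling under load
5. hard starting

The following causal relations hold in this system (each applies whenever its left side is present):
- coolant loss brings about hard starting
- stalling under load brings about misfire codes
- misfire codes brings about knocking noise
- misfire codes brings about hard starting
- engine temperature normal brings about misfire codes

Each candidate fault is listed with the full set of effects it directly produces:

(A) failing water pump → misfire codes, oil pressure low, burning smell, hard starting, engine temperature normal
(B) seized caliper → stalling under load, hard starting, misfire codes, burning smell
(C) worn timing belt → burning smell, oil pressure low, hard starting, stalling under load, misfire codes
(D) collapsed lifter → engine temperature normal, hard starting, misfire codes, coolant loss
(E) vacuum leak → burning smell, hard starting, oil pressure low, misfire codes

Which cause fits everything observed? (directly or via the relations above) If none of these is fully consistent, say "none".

C

Testing each hypothesis:
(A) failing water pump — does not account for stalling under load
(B) seized caliper — does not account for oil pressure low
(C) worn timing belt — accounts for every observation
(D) collapsed lifter — does not account for oil pressure low, burning smell, stalling under load
(E) vacuum leak — oil pressure low yes; burning smell yes; misfire codes yes; stalling under load NO; hard starting yes
(C) is the only candidate with no mismatches.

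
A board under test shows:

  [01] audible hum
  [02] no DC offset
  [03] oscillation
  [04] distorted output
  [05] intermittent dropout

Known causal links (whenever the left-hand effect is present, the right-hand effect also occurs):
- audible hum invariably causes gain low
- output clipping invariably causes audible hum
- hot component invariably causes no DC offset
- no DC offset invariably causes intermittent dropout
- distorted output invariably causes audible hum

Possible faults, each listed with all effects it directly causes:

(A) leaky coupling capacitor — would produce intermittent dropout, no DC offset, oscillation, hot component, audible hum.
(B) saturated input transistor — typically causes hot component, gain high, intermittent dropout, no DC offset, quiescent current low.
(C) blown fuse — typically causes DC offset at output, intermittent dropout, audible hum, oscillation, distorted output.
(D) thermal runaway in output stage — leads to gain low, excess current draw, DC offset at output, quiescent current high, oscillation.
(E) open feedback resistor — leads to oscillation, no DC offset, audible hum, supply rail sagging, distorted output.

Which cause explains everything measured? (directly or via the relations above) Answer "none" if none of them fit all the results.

Testing each hypothesis:
(A) leaky coupling capacitor — audible hum match; no DC offset match; oscillation match; distorted output miss; intermittent dropout match
(B) saturated input transistor — does not account for audible hum, oscillation, distorted output
(C) blown fuse — audible hum match; no DC offset miss; oscillation match; distorted output match; intermittent dropout match
(D) thermal runaway in output stage — audible hum miss; no DC offset miss; oscillation match; distorted output miss; intermittent dropout miss
(E) open feedback resistor — accounts for every observation (intermittent dropout through no DC offset → intermittent dropout)
(E) is the only candidate with no mismatches.

E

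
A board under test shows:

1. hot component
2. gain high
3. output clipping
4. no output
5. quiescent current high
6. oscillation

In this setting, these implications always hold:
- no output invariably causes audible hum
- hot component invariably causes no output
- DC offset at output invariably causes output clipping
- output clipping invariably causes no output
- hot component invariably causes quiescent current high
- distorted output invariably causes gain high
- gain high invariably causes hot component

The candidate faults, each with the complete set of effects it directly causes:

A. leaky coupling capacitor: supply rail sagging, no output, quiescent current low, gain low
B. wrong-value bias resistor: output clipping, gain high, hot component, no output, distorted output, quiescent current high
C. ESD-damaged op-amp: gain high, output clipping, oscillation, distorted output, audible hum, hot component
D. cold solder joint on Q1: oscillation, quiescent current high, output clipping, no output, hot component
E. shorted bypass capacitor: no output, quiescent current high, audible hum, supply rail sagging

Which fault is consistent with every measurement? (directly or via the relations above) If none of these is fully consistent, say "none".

C

Per-candidate check:
(A) leaky coupling capacitor — fails on hot component, gain high, output clipping, quiescent current high, oscillation (predicts gain low, not gain high; predicts quiescent current low, not quiescent current high)
(B) wrong-value bias resistor — hot component yes; gain high yes; output clipping yes; no output yes; quiescent current high yes; oscillation NO
(C) ESD-damaged op-amp — hot component yes; gain high yes; output clipping yes; no output yes (by hot component → no output); quiescent current high yes (by hot component → quiescent current high); oscillation yes
(D) cold solder joint on Q1 — hot component yes; gain high NO; output clipping yes; no output yes; quiescent current high yes; oscillation yes
(E) shorted bypass capacitor — hot component NO; gain high NO; output clipping NO; no output yes; quiescent current high yes; oscillation NO
Only (C) is consistent with every observation.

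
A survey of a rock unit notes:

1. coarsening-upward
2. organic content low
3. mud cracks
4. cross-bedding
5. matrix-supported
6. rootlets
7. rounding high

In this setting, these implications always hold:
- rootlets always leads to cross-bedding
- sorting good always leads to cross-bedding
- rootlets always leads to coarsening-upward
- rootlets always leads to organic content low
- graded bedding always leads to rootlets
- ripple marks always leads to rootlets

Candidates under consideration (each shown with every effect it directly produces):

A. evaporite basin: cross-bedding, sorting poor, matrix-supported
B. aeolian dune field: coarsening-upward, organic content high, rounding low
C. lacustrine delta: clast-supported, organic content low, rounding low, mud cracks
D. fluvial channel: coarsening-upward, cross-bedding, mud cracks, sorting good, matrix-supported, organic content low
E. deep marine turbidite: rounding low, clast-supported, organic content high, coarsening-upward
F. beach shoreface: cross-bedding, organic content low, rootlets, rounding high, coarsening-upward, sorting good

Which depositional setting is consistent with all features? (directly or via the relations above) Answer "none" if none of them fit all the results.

none

Per-candidate check:
(A) evaporite basin — does not account for coarsening-upward, organic content low, mud cracks, rootlets, rounding high
(B) aeolian dune field — coarsening-upward match; organic content low miss; mud cracks miss; cross-bedding miss; matrix-supported miss; rootlets miss; rounding high miss
(C) lacustrine delta — coarsening-upward miss; organic content low match; mud cracks match; cross-bedding miss; matrix-supported miss; rootlets miss; rounding high miss
(D) fluvial channel — coarsening-upward match; organic content low match; mud cracks match; cross-bedding match; matrix-supported match; rootlets miss; rounding high miss
(E) deep marine turbidite — coarsening-upward match; organic content low miss; mud cracks miss; cross-bedding miss; matrix-supported miss; rootlets miss; rounding high miss
(F) beach shoreface — coarsening-upward match; organic content low match; mud cracks miss; cross-bedding match; matrix-supported miss; rootlets match; rounding high match
None of the listed candidates fits everything.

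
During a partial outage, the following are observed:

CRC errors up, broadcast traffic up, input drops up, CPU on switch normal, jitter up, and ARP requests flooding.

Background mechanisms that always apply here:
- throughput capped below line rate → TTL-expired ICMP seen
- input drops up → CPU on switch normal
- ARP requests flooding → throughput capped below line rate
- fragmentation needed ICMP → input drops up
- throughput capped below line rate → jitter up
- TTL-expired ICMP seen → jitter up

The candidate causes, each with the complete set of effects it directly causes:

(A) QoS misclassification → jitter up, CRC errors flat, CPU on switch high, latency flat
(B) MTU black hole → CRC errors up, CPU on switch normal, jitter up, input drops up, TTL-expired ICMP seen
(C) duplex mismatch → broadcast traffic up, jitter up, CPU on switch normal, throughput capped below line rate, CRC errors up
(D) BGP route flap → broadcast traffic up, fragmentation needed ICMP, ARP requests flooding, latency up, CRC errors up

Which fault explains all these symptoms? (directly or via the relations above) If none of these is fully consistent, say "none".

Checking each candidate against the observations:
(A) QoS misclassification — CRC errors up ✗; broadcast traffic up ✗; input drops up ✗; CPU on switch normal ✗; jitter up ✓; ARP requests flooding ✗
(B) MTU black hole — does not account for broadcast traffic up, ARP requests flooding
(C) duplex mismatch — does not account for input drops up, ARP requests flooding
(D) BGP route flap — CRC errors up ✓; broadcast traffic up ✓; input drops up ✓ (by fragmentation needed ICMP → input drops up); CPU on switch normal ✓ (by fragmentation needed ICMP → input drops up → CPU on switch normal); jitter up ✓ (by ARP requests flooding → throughput capped below line rate → jitter up); ARP requests flooding ✓
Only (D) is consistent with every observation.

D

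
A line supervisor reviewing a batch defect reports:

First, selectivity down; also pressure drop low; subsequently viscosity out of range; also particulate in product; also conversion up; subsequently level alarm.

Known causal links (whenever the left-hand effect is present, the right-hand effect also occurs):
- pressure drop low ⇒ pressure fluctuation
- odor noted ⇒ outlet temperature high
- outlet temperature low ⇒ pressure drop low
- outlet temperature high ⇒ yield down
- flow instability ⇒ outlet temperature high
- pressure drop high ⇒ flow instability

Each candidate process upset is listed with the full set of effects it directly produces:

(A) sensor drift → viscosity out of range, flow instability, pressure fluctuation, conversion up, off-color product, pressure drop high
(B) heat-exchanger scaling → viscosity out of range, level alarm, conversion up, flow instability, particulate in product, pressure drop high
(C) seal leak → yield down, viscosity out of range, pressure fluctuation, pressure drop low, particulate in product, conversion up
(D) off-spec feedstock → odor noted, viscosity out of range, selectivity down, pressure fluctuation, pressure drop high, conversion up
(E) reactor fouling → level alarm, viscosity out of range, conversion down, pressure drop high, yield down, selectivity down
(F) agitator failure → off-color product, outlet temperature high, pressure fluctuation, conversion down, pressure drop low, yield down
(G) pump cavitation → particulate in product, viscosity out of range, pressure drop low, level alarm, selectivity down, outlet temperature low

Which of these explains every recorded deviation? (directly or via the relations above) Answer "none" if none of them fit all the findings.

Testing each hypothesis:
(A) sensor drift — fails on selectivity down, pressure drop low, particulate in product, level alarm (predicts pressure drop high, not pressure drop low)
(B) heat-exchanger scaling — fails on selectivity down, pressure drop low (predicts pressure drop high, not pressure drop low)
(C) seal leak — does not account for selectivity down, level alarm
(D) off-spec feedstock — fails on pressure drop low, particulate in product, level alarm (predicts pressure drop high, not pressure drop low)
(E) reactor fouling — fails on pressure drop low, particulate in product, conversion up (predicts pressure drop high, not pressure drop low; predicts conversion down, not conversion up)
(F) agitator failure — selectivity down -; pressure drop low +; viscosity out of range -; particulate in product -; conversion up -; level alarm -
(G) pump cavitation — selectivity down +; pressure drop low +; viscosity out of range +; particulate in product +; conversion up -; level alarm +
No candidate is consistent with all observations.

none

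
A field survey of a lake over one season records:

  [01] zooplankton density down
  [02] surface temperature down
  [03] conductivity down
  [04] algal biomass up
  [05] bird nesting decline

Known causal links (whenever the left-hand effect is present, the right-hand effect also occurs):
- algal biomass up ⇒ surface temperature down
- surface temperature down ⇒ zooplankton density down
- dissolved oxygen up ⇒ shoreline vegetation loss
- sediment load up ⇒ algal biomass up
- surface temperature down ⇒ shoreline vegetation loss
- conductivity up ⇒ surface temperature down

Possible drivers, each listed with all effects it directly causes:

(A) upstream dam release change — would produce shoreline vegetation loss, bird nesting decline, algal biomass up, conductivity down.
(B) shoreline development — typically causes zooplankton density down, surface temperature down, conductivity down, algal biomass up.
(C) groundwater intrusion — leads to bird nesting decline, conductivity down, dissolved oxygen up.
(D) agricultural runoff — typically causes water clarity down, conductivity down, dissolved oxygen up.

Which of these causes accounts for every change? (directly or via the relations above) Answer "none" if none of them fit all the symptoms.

Per-candidate check:
(A) upstream dam release change — accounts for every observation (zooplankton density down via algal biomass up → surface temperature down → zooplankton density down)
(B) shoreline development — does not account for bird nesting decline
(C) groundwater intrusion — zooplankton density down NO; surface temperature down NO; conductivity down yes; algal biomass up NO; bird nesting decline yes
(D) agricultural runoff — does not account for zooplankton density down, surface temperature down, algal biomass up, bird nesting decline
Only (A) is consistent with every observation.

A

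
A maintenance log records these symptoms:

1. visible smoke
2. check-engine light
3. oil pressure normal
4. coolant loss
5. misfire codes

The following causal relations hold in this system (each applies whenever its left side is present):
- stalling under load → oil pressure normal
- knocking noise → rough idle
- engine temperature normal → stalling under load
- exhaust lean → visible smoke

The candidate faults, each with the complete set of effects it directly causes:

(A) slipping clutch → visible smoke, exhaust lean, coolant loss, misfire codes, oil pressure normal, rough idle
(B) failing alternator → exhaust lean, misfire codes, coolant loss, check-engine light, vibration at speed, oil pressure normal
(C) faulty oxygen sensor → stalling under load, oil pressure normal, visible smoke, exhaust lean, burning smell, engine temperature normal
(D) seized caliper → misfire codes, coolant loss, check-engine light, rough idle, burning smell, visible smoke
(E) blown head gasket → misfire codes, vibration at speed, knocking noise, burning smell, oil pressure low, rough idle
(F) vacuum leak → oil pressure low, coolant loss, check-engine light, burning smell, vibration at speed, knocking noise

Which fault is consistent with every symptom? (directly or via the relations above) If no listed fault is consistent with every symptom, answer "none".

B

Per-candidate check:
(A) slipping clutch — does not account for check-engine light
(B) failing alternator — visible smoke yes (by exhaust lean → visible smoke); check-engine light yes; oil pressure normal yes; coolant loss yes; misfire codes yes
(C) faulty oxygen sensor — visible smoke yes; check-engine light NO; oil pressure normal yes; coolant loss NO; misfire codes NO
(D) seized caliper — visible smoke yes; check-engine light yes; oil pressure normal NO; coolant loss yes; misfire codes yes
(E) blown head gasket — visible smoke NO; check-engine light NO; oil pressure normal NO; coolant loss NO; misfire codes yes
(F) vacuum leak — visible smoke NO; check-engine light yes; oil pressure normal NO; coolant loss yes; misfire codes NO
(B) is the only candidate with no mismatches.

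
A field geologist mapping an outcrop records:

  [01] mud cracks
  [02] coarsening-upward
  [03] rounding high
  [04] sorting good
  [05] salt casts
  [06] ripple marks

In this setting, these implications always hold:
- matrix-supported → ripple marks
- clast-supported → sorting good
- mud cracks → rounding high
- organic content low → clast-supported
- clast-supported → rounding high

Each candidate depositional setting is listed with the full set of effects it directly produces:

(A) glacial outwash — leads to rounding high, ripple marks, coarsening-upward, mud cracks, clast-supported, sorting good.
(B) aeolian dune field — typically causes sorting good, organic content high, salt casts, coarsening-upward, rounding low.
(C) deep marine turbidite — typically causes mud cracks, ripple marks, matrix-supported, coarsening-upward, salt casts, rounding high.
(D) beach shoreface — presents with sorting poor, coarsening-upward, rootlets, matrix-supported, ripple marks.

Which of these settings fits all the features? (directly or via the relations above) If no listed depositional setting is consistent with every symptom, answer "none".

none

Checking each candidate against the observations:
(A) glacial outwash — mud cracks +; coarsening-upward +; rounding high +; sorting good +; salt casts -; ripple marks +
(B) aeolian dune field — fails on mud cracks, rounding high, ripple marks (predicts rounding low, not rounding high)
(C) deep marine turbidite — mud cracks +; coarsening-upward +; rounding high +; sorting good -; salt casts +; ripple marks +
(D) beach shoreface — mud cracks -; coarsening-upward +; rounding high -; sorting good -; salt casts -; ripple marks +
Every candidate fails on at least one observation.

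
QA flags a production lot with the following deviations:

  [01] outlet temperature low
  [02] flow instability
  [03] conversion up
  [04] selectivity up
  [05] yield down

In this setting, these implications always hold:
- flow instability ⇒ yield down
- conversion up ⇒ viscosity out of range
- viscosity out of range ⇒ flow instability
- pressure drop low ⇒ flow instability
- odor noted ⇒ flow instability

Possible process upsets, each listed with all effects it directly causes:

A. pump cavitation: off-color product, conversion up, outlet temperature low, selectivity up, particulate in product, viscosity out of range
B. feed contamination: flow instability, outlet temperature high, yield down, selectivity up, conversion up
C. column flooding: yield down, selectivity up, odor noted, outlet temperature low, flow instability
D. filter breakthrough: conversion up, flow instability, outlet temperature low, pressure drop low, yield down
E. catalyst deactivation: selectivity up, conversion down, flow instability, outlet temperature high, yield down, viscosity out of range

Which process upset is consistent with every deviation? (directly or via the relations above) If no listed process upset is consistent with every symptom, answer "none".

Checking each candidate against the observations:
(A) pump cavitation — accounts for every observation (flow instability through viscosity out of range → flow instability)
(B) feed contamination — outlet temperature low NO; flow instability yes; conversion up yes; selectivity up yes; yield down yes
(C) column flooding — does not account for conversion up
(D) filter breakthrough — outlet temperature low yes; flow instability yes; conversion up yes; selectivity up NO; yield down yes
(E) catalyst deactivation — outlet temperature low NO; flow instability yes; conversion up NO; selectivity up yes; yield down yes
(A) alone accounts for all the evidence.

A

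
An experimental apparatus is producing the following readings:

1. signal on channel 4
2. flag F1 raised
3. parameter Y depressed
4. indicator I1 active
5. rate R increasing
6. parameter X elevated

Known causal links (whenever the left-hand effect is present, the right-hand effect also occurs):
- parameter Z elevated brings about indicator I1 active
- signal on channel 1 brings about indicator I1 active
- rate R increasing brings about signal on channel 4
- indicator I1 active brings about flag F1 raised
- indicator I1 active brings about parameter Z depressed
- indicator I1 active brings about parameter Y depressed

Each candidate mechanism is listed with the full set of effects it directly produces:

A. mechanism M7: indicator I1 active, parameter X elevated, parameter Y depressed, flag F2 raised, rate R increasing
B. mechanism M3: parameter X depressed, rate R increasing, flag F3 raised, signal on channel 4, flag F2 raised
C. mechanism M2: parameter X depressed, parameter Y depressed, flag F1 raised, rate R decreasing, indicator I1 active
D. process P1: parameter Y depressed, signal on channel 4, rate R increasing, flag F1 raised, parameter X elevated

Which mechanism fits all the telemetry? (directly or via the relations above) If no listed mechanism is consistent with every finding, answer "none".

For each candidate, compare predicted effects to what was observed:
(A) mechanism M7 — signal on channel 4 ✓ (by rate R increasing → signal on channel 4); flag F1 raised ✓ (by indicator I1 active → flag F1 raised); parameter Y depressed ✓; indicator I1 active ✓; rate R increasing ✓; parameter X elevated ✓
(B) mechanism M3 — fails on flag F1 raised, parameter Y depressed, indicator I1 active, parameter X elevated (predicts parameter X depressed, not parameter X elevated)
(C) mechanism M2 — fails on signal on channel 4, rate R increasing, parameter X elevated (predicts rate R decreasing, not rate R increasing; predicts parameter X depressed, not parameter X elevated)
(D) process P1 — signal on channel 4 ✓; flag F1 raised ✓; parameter Y depressed ✓; indicator I1 active ✗; rate R increasing ✓; parameter X elevated ✓
(A) alone accounts for all the evidence.

A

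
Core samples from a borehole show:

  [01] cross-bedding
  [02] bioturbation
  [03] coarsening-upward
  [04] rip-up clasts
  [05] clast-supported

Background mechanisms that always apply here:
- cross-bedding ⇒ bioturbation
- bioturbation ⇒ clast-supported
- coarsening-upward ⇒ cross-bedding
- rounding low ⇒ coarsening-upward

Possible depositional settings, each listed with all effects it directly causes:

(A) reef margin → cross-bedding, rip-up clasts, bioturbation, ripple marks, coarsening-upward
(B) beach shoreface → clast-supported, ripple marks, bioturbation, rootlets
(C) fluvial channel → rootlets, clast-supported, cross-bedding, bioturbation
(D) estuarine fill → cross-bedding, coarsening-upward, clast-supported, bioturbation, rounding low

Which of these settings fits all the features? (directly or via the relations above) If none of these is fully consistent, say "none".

Testing each hypothesis:
(A) reef margin — accounts for every observation (clast-supported via bioturbation → clast-supported)
(B) beach shoreface — does not account for cross-bedding, coarsening-upward, rip-up clasts
(C) fluvial channel — does not account for coarsening-upward, rip-up clasts
(D) estuarine fill — does not account for rip-up clasts
(A) alone accounts for all the evidence.

A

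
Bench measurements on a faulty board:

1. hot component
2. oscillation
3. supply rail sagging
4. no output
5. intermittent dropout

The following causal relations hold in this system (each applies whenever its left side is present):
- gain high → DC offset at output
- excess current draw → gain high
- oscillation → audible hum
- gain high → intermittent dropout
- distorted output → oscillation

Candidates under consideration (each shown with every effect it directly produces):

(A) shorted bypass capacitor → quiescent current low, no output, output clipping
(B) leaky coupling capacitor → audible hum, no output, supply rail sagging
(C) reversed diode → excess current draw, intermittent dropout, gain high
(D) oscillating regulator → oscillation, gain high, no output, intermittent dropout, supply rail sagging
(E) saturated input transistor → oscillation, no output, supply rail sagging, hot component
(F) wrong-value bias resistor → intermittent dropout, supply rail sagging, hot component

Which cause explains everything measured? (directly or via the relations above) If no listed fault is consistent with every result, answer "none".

Testing each hypothesis:
(A) shorted bypass capacitor — does not account for hot component, oscillation, supply rail sagging, intermittent dropout
(B) leaky coupling capacitor — does not account for hot component, oscillation, intermittent dropout
(C) reversed diode — hot component NO; oscillation NO; supply rail sagging NO; no output NO; intermittent dropout yes
(D) oscillating regulator — hot component NO; oscillation yes; supply rail sagging yes; no output yes; intermittent dropout yes
(E) saturated input transistor — does not account for intermittent dropout
(F) wrong-value bias resistor — does not account for oscillation, no output
Every candidate fails on at least one observation.

none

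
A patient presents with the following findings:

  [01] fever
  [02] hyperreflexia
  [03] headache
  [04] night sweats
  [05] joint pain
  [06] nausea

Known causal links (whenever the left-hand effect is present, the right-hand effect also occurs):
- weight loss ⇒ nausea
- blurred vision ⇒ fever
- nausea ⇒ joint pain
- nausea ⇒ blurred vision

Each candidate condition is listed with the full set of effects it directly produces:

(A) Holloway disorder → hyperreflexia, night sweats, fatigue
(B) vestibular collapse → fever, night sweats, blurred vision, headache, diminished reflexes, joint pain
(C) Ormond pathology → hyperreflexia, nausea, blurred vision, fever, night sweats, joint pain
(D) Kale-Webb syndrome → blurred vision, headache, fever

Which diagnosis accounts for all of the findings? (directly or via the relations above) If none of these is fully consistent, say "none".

Checking each candidate against the observations:
(A) Holloway disorder — fever miss; hyperreflexia match; headache miss; night sweats match; joint pain miss; nausea miss
(B) vestibular collapse — fever match; hyperreflexia miss; headache match; night sweats match; joint pain match; nausea miss
(C) Ormond pathology — does not account for headache
(D) Kale-Webb syndrome — fever match; hyperreflexia miss; headache match; night sweats miss; joint pain miss; nausea miss
No candidate is consistent with all observations.

none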